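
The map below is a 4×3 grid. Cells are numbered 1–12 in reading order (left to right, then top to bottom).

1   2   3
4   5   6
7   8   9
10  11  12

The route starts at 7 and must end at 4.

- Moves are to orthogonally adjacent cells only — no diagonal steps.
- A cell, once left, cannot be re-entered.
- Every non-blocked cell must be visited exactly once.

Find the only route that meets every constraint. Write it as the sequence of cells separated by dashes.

7 - 10 - 11 - 12 - 9 - 8 - 5 - 6 - 3 - 2 - 1 - 4

Need to visit all 12 open cells exactly once, starting at 7 and ending at 4.
Cell 3 has only two open neighbours (6 and 2), so the path must pass straight through it: one of those is the cell it's entered from and the other is where it exits.
Route from 7: down to 10, 2× right (reaching 12), up to 9, left to 8, up to 5, right to 6, up to 3, 2× left (reaching 1), down to 4 — 11 moves in all.
Check: all 12 open cells covered.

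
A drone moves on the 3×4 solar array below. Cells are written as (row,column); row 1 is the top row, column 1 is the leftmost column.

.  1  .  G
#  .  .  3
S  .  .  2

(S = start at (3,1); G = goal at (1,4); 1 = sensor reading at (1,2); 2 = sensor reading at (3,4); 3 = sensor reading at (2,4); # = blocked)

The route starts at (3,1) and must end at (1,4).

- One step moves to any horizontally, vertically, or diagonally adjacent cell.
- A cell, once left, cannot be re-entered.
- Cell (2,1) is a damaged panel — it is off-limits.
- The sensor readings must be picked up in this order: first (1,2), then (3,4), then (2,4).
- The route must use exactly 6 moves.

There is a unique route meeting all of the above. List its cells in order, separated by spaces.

(3,1) (2,2) (1,2) (2,3) (3,4) (2,4) (1,4)

The waypoints must appear in the order (1,2), (3,4), (2,4), with no cell reused.
Route from (3,1): up-right to (2,2), up to (1,2), 2× down-right (reaching (3,4)), 2× up (reaching (1,4)) — 6 moves in all.
Check: order respected (1 at step 2, 2 at step 4, 3 at step 5); 6 moves as required.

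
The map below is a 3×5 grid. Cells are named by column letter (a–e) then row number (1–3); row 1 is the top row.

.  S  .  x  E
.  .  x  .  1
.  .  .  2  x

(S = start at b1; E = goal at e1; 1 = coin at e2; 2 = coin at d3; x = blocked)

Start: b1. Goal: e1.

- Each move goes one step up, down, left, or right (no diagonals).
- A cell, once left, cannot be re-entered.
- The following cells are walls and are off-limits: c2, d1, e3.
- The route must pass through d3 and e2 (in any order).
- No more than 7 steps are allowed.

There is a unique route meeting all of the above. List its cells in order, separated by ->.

b1 -> b2 -> b3 -> c3 -> d3 -> d2 -> e2 -> e1

The 7-move cap with required stops at d3, e2 leaves no slack for detours.
Route from b1: down 2 to b3, right 2 to d3, up 1 to d2, right 1 to e2, up 1 to e1 — 7 moves in all.
Check: all required cells visited; 7 ≤ 7 moves.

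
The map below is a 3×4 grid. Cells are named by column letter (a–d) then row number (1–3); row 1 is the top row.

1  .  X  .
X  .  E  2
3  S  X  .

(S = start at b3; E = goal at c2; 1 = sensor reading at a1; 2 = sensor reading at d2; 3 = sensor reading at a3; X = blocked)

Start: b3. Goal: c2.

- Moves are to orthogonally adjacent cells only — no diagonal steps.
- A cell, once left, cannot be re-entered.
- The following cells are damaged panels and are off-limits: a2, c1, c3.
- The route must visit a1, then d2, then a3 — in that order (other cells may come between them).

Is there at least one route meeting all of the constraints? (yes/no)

a1 must be visited but has only one open neighbour (b1), and it is neither the start nor the goal — the route would have to enter and leave through b1, re-entering it.

no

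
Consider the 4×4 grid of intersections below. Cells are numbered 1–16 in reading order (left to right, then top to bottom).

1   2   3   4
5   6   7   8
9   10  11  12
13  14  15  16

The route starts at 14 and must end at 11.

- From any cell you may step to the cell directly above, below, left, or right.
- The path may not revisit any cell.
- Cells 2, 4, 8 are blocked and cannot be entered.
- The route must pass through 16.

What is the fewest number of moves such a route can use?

4

Any route passes through 16 somewhere between 14 and 11. Summing Manhattan distances along the two legs (14 → 16 → 11) gives a lower bound of 2 + 2 = 4 moves.
A route of 4 moves achieves this: 14 → 15 → 16 → 12 → 11.
Since 4 matches the lower bound, it is optimal.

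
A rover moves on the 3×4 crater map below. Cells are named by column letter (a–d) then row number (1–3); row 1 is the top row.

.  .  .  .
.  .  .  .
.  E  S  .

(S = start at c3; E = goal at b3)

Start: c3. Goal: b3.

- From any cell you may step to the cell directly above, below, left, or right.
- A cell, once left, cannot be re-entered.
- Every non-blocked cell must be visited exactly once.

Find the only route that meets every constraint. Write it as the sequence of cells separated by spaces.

Need to visit all 12 open cells exactly once, starting at c3 and ending at b3.
Cell a1 has only two open neighbours (a2 and b1), so the path must pass straight through it: one of those is the cell it's entered from and the other is where it exits.
Route from c3: right to d3, 2× up (reaching d1), left to c1, down to c2, left to b2, up to b1, left to a1, 2× down (reaching a3), right to b3 — 11 moves in all.
Check: all 12 open cells covered.

c3 d3 d2 d1 c1 c2 b2 b1 a1 a2 a3 b3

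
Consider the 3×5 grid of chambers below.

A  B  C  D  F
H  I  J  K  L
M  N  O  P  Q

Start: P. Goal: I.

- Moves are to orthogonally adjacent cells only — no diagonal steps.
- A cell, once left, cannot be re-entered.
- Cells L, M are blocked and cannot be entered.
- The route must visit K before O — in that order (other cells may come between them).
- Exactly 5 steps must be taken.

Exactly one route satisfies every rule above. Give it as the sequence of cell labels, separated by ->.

The waypoints must appear in the order K, O, with no cell reused.
Route from P: up 1 to K, left 1 to J, down 1 to O, left 1 to N, up 1 to I — 5 moves in all.
Check: order respected (K at step 1, O at step 3); 5 moves as required.

P -> K -> J -> O -> N -> I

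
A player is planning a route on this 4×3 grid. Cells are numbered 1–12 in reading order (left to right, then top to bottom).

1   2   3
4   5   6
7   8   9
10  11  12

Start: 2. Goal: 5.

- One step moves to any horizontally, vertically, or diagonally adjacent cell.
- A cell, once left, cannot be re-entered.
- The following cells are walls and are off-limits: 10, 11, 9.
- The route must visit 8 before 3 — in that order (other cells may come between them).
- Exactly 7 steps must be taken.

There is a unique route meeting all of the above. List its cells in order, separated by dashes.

2 - 1 - 4 - 7 - 8 - 6 - 3 - 5

The waypoints must appear in the order 8, 3, with no cell reused.
Route from 2: left 1 to 1, down 2 to 7, right 1 to 8, up-right 1 to 6, up 1 to 3, down-left 1 to 5 — 7 moves in all.
Check: order respected (8 at step 4, 3 at step 6); 7 moves as required.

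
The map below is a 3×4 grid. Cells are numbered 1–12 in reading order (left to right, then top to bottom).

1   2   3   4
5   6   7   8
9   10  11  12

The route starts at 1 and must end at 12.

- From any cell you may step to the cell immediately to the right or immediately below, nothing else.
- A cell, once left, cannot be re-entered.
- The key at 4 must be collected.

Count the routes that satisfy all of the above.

A right/down-only route from 1 to 12 makes exactly 2 down-moves and 3 right-moves in some order.
With no other constraints that would be C(5,2) = 10 routes.
Split at 4 and multiply the segment counts: 1→4: 1; 4→12: 1; product = 1.
That gives 1 route.

1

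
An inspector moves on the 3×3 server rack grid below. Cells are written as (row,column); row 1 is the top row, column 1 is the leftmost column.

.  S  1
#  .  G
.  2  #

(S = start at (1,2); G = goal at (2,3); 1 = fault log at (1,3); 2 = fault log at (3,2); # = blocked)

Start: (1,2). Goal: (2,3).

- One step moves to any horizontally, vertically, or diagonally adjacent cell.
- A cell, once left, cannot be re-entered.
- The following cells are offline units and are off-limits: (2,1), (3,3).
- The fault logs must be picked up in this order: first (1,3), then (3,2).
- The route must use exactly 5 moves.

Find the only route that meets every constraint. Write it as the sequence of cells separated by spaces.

(1,2) (1,3) (2,2) (3,1) (3,2) (2,3)

The waypoints must appear in the order (1,3), (3,2), with no cell reused.
Route from (1,2): right to (1,3), 2× down-left (reaching (3,1)), right to (3,2), up-right to (2,3) — 5 moves in all.
Check: order respected (1 at step 1, 2 at step 4); 5 moves as required.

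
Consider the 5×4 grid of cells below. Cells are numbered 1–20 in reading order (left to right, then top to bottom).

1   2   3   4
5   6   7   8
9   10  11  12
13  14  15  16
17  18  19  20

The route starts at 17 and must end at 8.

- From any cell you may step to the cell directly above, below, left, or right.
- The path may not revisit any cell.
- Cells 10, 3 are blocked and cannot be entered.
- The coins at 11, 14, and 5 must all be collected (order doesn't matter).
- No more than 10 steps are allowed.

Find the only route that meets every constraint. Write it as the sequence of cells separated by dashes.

Any route must reach 11, 14, and 5 and still end at 8 within 10 moves, so the order of the required stops is forced.
Route from 17: right to 18, up to 14, left to 13, 2× up (reaching 5), 2× right (reaching 7), down to 11, right to 12, up to 8 — 10 moves in all.
Check: all required cells visited; 10 ≤ 10 moves.

17 - 18 - 14 - 13 - 9 - 5 - 6 - 7 - 11 - 12 - 8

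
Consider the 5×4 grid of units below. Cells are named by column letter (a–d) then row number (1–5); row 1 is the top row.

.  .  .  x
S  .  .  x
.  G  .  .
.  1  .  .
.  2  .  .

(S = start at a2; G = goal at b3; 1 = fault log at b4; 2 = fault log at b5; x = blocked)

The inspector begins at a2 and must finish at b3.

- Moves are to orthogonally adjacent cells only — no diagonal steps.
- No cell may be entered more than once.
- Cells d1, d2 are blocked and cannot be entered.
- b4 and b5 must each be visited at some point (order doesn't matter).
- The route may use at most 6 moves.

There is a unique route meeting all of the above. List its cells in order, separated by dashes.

The budget equals the shortest possible length, so every move has to be on a shortest route through the required cells.
Route from a2: down 3 to a5, right 1 to b5, up 2 to b3 — 6 moves in all.
Check: all required cells visited; 6 ≤ 6 moves.

a2 - a3 - a4 - a5 - b5 - b4 - b3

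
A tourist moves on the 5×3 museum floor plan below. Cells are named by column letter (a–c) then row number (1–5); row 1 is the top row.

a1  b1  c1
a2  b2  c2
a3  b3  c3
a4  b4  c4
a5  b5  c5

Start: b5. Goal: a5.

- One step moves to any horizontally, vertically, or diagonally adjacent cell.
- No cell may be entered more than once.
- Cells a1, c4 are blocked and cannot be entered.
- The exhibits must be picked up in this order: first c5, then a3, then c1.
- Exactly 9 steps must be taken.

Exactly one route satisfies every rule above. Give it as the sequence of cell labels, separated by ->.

The waypoints must appear in the order c5, a3, c1, with no cell reused.
Route from b5: right to c5, 2× up-left (reaching a3), 2× up-right (reaching c1), down to c2, 2× down-left (reaching a4), down to a5 — 9 moves in all.
Check: order respected (c5 at step 1, a3 at step 3, c1 at step 5); 9 moves as required.

b5 -> c5 -> b4 -> a3 -> b2 -> c1 -> c2 -> b3 -> a4 -> a5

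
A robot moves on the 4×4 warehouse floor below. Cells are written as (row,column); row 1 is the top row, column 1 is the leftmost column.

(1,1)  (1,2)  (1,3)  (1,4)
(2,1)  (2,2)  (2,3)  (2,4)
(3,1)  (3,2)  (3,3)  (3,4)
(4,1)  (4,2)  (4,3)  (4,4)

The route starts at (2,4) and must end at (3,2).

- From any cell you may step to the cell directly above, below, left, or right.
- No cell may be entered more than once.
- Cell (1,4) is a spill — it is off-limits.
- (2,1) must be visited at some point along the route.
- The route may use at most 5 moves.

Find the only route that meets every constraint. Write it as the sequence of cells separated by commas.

The 5-move cap with required stops at (2,1) leaves no slack for detours.
Route from (2,4): left 3 to (2,1), down 1 to (3,1), right 1 to (3,2) — 5 moves in all.
Check: all required cells visited; 5 ≤ 5 moves.

(2,4), (2,3), (2,2), (2,1), (3,1), (3,2)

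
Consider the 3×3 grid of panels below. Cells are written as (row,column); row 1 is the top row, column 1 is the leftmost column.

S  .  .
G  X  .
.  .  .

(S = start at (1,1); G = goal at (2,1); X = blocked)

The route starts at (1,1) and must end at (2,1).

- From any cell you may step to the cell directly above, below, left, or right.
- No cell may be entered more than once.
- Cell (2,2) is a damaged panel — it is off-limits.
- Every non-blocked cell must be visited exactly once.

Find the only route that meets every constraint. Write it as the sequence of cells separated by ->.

Need to visit all 8 open cells exactly once, starting at (1,1) and ending at (2,1).
Cell (1,2) has only two open neighbours ((1,1) and (1,3)), so the path must pass straight through it: one of those is the cell it's entered from and the other is where it exits.
Route from (1,1): right 2 to (1,3), down 2 to (3,3), left 2 to (3,1), up 1 to (2,1) — 7 moves in all.
Check: all 8 open cells covered.

(1,1) -> (1,2) -> (1,3) -> (2,3) -> (3,3) -> (3,2) -> (3,1) -> (2,1)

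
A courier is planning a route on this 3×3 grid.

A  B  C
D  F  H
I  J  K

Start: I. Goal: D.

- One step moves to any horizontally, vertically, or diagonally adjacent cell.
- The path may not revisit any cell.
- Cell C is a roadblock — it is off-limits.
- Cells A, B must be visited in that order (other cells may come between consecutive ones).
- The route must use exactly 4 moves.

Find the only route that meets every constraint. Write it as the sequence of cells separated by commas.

I, F, A, B, D

The waypoints must appear in the order A, B, with no cell reused.
Route from I: up-right 1 to F, up-left 1 to A, right 1 to B, down-left 1 to D — 4 moves in all.
Check: order respected (A at step 2, B at step 3); 4 moves as required.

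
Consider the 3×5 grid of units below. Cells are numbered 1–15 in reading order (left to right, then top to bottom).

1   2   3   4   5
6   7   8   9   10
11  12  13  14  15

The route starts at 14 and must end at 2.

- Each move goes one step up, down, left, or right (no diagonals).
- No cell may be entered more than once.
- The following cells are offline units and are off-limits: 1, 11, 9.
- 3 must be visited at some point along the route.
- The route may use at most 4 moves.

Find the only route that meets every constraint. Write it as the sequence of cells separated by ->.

The 4-move cap with required stops at 3 leaves no slack for detours.
Route from 14: left to 13, 2× up (reaching 3), left to 2 — 4 moves in all.
Check: all required cells visited; 4 ≤ 4 moves.

14 -> 13 -> 8 -> 3 -> 2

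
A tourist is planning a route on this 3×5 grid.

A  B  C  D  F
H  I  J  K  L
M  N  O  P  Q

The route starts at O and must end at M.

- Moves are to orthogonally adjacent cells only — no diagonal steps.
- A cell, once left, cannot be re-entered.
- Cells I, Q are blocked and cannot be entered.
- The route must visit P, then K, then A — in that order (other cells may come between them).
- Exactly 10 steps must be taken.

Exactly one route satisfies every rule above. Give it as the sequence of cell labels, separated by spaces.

O P K L F D C B A H M

The waypoints must appear in the order P, K, A, with no cell reused.
Route from O: right to P, up to K, right to L, up to F, 4× left (reaching A), 2× down (reaching M) — 10 moves in all.
Check: order respected (P at step 1, K at step 2, A at step 8); 10 moves as required.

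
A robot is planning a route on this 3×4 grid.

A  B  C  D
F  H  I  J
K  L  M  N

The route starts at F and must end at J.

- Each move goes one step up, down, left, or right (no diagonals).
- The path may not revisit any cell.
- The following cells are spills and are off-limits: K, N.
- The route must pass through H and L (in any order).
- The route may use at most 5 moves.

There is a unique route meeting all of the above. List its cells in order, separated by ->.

The budget equals the shortest possible length, so every move has to be on a shortest route through the required cells.
Route from F: right to H, down to L, right to M, up to I, right to J — 5 moves in all.
Check: all required cells visited; 5 ≤ 5 moves.

F -> H -> L -> M -> I -> J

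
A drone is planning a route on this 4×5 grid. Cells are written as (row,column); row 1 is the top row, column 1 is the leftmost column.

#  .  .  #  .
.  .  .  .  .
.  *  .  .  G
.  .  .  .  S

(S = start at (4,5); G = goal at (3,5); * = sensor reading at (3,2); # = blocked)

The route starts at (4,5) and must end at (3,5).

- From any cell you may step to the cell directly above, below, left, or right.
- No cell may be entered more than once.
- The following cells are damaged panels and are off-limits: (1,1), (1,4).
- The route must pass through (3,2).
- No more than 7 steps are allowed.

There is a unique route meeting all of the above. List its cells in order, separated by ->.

Any route must reach (3,2) and still end at (3,5) within 7 moves, so the order of the required stops is forced.
Route from (4,5): left 3 to (4,2), up 1 to (3,2), right 3 to (3,5) — 7 moves in all.
Check: all required cells visited; 7 ≤ 7 moves.

(4,5) -> (4,4) -> (4,3) -> (4,2) -> (3,2) -> (3,3) -> (3,4) -> (3,5)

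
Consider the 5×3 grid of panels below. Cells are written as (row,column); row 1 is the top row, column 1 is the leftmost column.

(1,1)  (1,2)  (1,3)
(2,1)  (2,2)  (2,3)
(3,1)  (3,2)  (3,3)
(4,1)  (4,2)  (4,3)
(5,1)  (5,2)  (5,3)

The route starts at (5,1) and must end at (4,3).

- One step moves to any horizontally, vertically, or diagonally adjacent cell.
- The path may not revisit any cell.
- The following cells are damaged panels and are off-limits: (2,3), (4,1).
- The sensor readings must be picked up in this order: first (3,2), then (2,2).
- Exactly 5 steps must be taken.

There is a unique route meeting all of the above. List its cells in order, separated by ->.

The waypoints must appear in the order (3,2), (2,2), with no cell reused.
Route from (5,1): up-right 1 to (4,2), up 2 to (2,2), down-right 1 to (3,3), down 1 to (4,3) — 5 moves in all.
Check: order respected ((3,2) at step 2, (2,2) at step 3); 5 moves as required.

(5,1) -> (4,2) -> (3,2) -> (2,2) -> (3,3) -> (4,3)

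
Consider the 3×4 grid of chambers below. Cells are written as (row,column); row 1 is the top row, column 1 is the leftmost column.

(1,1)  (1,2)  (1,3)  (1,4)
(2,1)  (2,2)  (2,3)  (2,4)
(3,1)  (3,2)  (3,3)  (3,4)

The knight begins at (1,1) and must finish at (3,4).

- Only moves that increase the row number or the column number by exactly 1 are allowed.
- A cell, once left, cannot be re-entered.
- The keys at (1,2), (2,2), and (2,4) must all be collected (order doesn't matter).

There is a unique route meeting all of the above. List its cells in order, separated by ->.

(1,1) -> (1,2) -> (2,2) -> (2,3) -> (2,4) -> (3,4)

Moves only go right or down, so the column and row indices never decrease.
Route from (1,1): right to (1,2), down to (2,2), 2× right (reaching (2,4)), down to (3,4) — 5 moves in all.
Check: all required cells visited.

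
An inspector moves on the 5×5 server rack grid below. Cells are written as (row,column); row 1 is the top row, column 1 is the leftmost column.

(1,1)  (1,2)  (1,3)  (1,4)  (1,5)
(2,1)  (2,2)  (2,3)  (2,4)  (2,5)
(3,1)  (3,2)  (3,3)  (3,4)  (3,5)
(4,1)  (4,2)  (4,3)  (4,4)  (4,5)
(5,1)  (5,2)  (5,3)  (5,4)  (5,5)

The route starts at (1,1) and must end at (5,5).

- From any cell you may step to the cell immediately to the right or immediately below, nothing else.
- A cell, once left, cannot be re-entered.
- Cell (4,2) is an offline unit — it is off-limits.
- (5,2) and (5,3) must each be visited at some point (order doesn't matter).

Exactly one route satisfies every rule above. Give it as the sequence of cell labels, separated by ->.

Moves only go right or down, so the column and row indices never decrease.
Route from (1,1): down 4 to (5,1), right 4 to (5,5) — 8 moves in all.
Check: all required cells visited.

(1,1) -> (2,1) -> (3,1) -> (4,1) -> (5,1) -> (5,2) -> (5,3) -> (5,4) -> (5,5)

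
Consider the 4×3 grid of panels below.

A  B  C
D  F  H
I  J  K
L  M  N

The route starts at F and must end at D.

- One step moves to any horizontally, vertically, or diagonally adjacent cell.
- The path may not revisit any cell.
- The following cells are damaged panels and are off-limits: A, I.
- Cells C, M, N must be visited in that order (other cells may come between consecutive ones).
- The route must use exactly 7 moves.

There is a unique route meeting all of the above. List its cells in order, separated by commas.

The waypoints must appear in the order C, M, N, with no cell reused.
Route from F: up-right to C, 2× down (reaching K), down-left to M, right to N, 2× up-left (reaching D) — 7 moves in all.
Check: order respected (C at step 1, M at step 4, N at step 5); 7 moves as required.

F, C, H, K, M, N, J, D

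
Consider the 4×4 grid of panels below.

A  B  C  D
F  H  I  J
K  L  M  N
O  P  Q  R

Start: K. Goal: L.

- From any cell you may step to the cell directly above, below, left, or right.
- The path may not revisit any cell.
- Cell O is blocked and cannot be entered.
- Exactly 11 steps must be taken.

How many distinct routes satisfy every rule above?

Need simple routes of exactly 11 moves from K to L (Manhattan distance 1, so 5 moves are spent on a detour and 5 undoing it).
Branch systematically from the start, pruning whenever the remaining move budget drops below the Manhattan distance to L or differs from it in parity. Every completion starts via F: 25 (no valid completion starts via L).
That gives 25 routes.

25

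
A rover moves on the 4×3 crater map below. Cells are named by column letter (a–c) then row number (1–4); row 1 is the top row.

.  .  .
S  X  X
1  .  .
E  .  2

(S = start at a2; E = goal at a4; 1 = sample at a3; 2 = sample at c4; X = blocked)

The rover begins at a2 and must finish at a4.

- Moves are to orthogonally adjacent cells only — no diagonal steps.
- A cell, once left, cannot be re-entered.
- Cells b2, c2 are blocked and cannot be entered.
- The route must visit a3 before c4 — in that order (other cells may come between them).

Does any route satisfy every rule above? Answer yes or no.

yes

One route that works: a2 → a3 → b3 → c3 → c4 → b4 → a4.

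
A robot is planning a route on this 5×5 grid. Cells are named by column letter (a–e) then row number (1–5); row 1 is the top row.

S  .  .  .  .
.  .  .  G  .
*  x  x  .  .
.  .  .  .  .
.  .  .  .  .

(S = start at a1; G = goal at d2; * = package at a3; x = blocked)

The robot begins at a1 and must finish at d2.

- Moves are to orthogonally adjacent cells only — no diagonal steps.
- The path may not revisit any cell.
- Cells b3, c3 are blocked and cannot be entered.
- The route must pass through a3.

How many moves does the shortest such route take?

8

Any route passes through a3 somewhere between a1 and d2. Summing Manhattan distances along the two legs (a1 → a3 → d2) gives a lower bound of 2 + 4 = 6 moves.
The shortest route satisfying every rule uses 8 moves: a1 → a2 → a3 → a4 → b4 → c4 → d4 → d3 → d2.
The bound of 6 isn't tight here; checking systematically, no route of length 6 through 7 satisfies every constraint, so 8 is the minimum.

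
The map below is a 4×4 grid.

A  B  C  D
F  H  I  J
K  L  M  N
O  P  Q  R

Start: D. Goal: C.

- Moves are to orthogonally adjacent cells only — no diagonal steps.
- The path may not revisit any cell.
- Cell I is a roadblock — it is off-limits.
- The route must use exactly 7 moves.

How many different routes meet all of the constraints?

Need simple routes of exactly 7 moves from D to C (Manhattan distance 1, so 3 moves are spent on a detour and 3 undoing it).
Enumerating: D J N M L H B C.
That gives 1 route.

1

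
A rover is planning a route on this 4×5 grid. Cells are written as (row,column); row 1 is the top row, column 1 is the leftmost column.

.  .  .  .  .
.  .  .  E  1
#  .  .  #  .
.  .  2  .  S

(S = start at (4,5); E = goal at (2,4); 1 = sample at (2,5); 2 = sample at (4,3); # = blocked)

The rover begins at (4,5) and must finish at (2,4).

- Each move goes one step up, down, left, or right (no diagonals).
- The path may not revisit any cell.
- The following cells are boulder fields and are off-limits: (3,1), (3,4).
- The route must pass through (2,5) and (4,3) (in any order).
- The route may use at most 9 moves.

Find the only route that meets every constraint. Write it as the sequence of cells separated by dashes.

The budget equals the shortest possible length, so every move has to be on a shortest route through the required cells.
Route from (4,5): 2× left (reaching (4,3)), 3× up (reaching (1,3)), 2× right (reaching (1,5)), down to (2,5), left to (2,4) — 9 moves in all.
Check: all required cells visited; 9 ≤ 9 moves.

(4,5) - (4,4) - (4,3) - (3,3) - (2,3) - (1,3) - (1,4) - (1,5) - (2,5) - (2,4)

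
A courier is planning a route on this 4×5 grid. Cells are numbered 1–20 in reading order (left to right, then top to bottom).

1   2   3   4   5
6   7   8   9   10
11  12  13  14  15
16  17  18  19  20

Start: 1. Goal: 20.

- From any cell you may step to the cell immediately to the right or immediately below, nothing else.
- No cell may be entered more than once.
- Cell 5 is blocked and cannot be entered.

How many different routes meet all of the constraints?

34

A right/down-only route from 1 to 20 makes exactly 3 down-moves and 4 right-moves in some order.
With no other constraints that would be C(7,3) = 35 routes.
Subtract routes through each blocked cell (inclusion–exclusion for overlaps): − through 5: 1 → 34.
That gives 34 routes.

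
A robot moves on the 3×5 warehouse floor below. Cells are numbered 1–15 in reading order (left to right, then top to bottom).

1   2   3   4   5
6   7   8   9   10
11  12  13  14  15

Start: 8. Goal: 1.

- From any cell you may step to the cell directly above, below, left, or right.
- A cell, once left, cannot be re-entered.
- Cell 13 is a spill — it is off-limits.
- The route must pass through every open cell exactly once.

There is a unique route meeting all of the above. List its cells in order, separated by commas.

8, 9, 14, 15, 10, 5, 4, 3, 2, 7, 12, 11, 6, 1

Need to visit all 14 open cells exactly once, starting at 8 and ending at 1.
Cell 14 has only two open neighbours (9 and 15), so the path must pass straight through it: one of those is the cell it's entered from and the other is where it exits.
Route from 8: right 1 to 9, down 1 to 14, right 1 to 15, up 2 to 5, left 3 to 2, down 2 to 12, left 1 to 11, up 2 to 1 — 13 moves in all.
Check: all 14 open cells covered.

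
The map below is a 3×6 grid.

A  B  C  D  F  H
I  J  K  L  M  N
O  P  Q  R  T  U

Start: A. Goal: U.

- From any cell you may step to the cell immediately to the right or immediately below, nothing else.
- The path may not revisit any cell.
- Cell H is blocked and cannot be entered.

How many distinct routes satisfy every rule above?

20

A right/down-only route from A to U makes exactly 2 down-moves and 5 right-moves in some order.
With no other constraints that would be C(7,2) = 21 routes.
Subtract routes through each blocked cell (inclusion–exclusion for overlaps): − through H: 1 → 20.
That gives 20 routes.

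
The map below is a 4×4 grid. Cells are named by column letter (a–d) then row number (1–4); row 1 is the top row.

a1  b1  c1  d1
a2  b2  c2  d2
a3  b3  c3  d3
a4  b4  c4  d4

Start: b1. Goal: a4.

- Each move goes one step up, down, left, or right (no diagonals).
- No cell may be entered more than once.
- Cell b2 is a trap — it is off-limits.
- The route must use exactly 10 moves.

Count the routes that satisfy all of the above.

12

Need simple routes of exactly 10 moves from b1 to a4 (Manhattan distance 4, so 3 moves are spent on a detour and 3 undoing it).
Branch systematically from the start, pruning whenever the remaining move budget drops below the Manhattan distance to a4 or differs from it in parity. Grouping the completions by first move — via a1: 1; via c1: 11 — and summing: 1 + 11 = 12.
That gives 12 routes.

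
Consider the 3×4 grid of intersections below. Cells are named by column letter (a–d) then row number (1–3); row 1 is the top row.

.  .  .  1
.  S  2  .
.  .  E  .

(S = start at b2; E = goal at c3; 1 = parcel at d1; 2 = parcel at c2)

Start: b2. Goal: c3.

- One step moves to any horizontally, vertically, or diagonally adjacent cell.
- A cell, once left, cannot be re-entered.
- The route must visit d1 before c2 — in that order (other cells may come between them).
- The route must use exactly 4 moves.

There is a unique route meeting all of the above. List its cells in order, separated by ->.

The waypoints must appear in the order d1, c2, with no cell reused.
Route from b2: up-right to c1, right to d1, down-left to c2, down to c3 — 4 moves in all.
Check: order respected (1 at step 2, 2 at step 3); 4 moves as required.

b2 -> c1 -> d1 -> c2 -> c3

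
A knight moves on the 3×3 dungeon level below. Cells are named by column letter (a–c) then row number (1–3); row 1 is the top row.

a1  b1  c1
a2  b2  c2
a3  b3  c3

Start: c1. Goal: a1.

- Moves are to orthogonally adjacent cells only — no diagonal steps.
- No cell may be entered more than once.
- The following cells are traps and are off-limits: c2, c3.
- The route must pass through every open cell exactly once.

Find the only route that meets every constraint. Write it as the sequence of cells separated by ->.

Need to visit all 7 open cells exactly once, starting at c1 and ending at a1.
Route from c1: left to b1, 2× down (reaching b3), left to a3, 2× up (reaching a1) — 6 moves in all.
Check: all 7 open cells covered.

c1 -> b1 -> b2 -> b3 -> a3 -> a2 -> a1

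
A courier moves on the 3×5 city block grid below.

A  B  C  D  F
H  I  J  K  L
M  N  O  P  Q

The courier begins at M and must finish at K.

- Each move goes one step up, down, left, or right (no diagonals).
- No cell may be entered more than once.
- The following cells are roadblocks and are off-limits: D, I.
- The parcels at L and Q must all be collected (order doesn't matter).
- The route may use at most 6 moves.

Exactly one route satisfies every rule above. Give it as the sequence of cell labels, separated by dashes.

Any route must reach L and Q and still end at K within 6 moves, so the order of the required stops is forced.
Route from M: right 4 to Q, up 1 to L, left 1 to K — 6 moves in all.
Check: all required cells visited; 6 ≤ 6 moves.

M - N - O - P - Q - L - K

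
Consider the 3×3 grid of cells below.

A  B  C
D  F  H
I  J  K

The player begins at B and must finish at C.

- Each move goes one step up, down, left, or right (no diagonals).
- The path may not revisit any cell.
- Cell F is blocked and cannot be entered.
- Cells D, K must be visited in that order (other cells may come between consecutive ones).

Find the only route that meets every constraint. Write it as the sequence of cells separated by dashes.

B - A - D - I - J - K - H - C

The waypoints must appear in the order D, K, with no cell reused.
Route from B: left 1 to A, down 2 to I, right 2 to K, up 2 to C — 7 moves in all.
Check: order respected (D at step 2, K at step 5).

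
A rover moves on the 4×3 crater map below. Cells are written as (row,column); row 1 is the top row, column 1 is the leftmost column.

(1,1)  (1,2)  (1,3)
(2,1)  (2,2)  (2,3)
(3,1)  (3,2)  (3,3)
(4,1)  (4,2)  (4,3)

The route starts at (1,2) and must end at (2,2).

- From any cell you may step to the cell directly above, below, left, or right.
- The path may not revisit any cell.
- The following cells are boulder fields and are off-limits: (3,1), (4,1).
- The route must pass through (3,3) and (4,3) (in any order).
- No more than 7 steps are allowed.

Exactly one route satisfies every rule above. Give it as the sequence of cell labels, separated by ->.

(1,2) -> (1,3) -> (2,3) -> (3,3) -> (4,3) -> (4,2) -> (3,2) -> (2,2)

The 7-move cap with required stops at (3,3), (4,3) leaves no slack for detours.
Route from (1,2): right 1 to (1,3), down 3 to (4,3), left 1 to (4,2), up 2 to (2,2) — 7 moves in all.
Check: all required cells visited; 7 ≤ 7 moves.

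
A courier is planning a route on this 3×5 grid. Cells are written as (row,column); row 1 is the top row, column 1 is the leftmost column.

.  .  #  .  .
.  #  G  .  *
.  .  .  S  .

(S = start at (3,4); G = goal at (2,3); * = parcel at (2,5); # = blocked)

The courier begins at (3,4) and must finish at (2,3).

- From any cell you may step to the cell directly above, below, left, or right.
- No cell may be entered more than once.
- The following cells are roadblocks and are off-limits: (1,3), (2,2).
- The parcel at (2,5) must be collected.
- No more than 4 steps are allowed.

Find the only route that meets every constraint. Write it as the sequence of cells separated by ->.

Any route must reach (2,5) and still end at (2,3) within 4 moves, so the order of the required stops is forced.
Route from (3,4): right 1 to (3,5), up 1 to (2,5), left 2 to (2,3) — 4 moves in all.
Check: all required cells visited; 4 ≤ 4 moves.

(3,4) -> (3,5) -> (2,5) -> (2,4) -> (2,3)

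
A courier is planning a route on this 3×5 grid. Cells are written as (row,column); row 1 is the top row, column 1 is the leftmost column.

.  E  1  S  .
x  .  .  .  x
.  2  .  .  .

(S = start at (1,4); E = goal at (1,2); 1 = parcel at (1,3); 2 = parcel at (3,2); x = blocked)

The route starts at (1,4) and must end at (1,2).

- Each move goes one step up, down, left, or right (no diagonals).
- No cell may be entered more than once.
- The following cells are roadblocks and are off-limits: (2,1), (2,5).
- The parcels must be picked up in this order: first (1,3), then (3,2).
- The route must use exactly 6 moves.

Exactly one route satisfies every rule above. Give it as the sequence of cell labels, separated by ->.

The waypoints must appear in the order (1,3), (3,2), with no cell reused.
Route from (1,4): left to (1,3), 2× down (reaching (3,3)), left to (3,2), 2× up (reaching (1,2)) — 6 moves in all.
Check: order respected (1 at step 1, 2 at step 4); 6 moves as required.

(1,4) -> (1,3) -> (2,3) -> (3,3) -> (3,2) -> (2,2) -> (1,2)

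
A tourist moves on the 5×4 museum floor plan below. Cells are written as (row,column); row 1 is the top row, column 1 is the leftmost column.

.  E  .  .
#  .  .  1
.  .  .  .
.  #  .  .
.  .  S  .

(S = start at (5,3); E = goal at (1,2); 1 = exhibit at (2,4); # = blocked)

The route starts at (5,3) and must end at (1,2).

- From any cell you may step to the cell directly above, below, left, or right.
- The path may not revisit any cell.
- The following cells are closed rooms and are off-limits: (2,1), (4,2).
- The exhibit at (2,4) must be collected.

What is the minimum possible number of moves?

7

Any route passes through (2,4) somewhere between (5,3) and (1,2). Summing Manhattan distances along the two legs ((5,3) → (2,4) → (1,2)) gives a lower bound of 4 + 3 = 7 moves.
A route of 7 moves achieves this: (5,3) → (4,3) → (3,3) → (2,3) → (2,4) → (1,4) → (1,3) → (1,2).
Since 7 matches the lower bound, it is optimal.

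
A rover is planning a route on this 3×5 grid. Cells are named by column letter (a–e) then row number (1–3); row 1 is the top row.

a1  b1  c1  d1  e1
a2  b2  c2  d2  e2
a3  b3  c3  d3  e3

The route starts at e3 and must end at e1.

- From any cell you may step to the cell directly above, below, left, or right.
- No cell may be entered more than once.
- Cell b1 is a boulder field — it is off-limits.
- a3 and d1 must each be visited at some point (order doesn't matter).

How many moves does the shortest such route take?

Any route passes through a3 and d1 in some order between e3 and e1. Summing Manhattan distances along each leg and taking the cheapest ordering (e3 → a3 → d1 → e1) gives a lower bound of 4 + 5 + 1 = 10 moves.
A route of 10 moves achieves this: e3 → d3 → c3 → b3 → a3 → a2 → b2 → c2 → c1 → d1 → e1.
Since 10 matches the lower bound, it is optimal.

10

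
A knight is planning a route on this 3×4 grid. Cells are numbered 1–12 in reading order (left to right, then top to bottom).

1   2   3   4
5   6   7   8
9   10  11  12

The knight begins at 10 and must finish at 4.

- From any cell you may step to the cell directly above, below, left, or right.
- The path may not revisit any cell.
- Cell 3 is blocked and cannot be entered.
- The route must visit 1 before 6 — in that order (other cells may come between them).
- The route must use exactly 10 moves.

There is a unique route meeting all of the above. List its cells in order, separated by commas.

The waypoints must appear in the order 1, 6, with no cell reused.
Route from 10: left 1 to 9, up 2 to 1, right 1 to 2, down 1 to 6, right 1 to 7, down 1 to 11, right 1 to 12, up 2 to 4 — 10 moves in all.
Check: order respected (1 at step 3, 6 at step 5); 10 moves as required.

10, 9, 5, 1, 2, 6, 7, 11, 12, 8, 4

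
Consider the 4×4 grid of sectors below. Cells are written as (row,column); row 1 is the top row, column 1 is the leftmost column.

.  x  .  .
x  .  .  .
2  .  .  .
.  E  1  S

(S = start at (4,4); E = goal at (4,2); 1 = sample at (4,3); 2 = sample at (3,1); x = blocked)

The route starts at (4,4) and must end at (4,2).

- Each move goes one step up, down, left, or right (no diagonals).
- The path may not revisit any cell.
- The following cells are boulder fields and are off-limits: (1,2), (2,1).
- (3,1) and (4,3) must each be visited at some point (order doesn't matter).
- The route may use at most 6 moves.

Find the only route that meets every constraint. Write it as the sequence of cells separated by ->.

The budget equals the shortest possible length, so every move has to be on a shortest route through the required cells.
Route from (4,4): left to (4,3), up to (3,3), 2× left (reaching (3,1)), down to (4,1), right to (4,2) — 6 moves in all.
Check: all required cells visited; 6 ≤ 6 moves.

(4,4) -> (4,3) -> (3,3) -> (3,2) -> (3,1) -> (4,1) -> (4,2)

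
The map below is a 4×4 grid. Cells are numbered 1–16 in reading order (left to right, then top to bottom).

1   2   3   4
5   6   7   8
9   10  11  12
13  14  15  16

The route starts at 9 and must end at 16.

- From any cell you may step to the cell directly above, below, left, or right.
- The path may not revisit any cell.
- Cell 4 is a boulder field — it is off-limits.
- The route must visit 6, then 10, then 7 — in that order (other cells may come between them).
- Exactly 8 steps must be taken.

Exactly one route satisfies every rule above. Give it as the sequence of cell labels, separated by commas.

The waypoints must appear in the order 6, 10, 7, with no cell reused.
Route from 9: up 1 to 5, right 1 to 6, down 1 to 10, right 1 to 11, up 1 to 7, right 1 to 8, down 2 to 16 — 8 moves in all.
Check: order respected (6 at step 2, 10 at step 3, 7 at step 5); 8 moves as required.

9, 5, 6, 10, 11, 7, 8, 12, 16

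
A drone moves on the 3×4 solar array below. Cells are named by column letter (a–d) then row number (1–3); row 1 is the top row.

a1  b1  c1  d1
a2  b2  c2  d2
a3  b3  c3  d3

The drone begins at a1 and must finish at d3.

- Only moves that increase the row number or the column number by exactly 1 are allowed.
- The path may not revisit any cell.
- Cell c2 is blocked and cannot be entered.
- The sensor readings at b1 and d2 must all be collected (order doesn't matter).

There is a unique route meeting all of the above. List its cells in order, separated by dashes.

Moves only go right or down, so the column and row indices never decrease.
Route from a1: 3× right (reaching d1), 2× down (reaching d3) — 5 moves in all.
Check: all required cells visited.

a1 - b1 - c1 - d1 - d2 - d3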